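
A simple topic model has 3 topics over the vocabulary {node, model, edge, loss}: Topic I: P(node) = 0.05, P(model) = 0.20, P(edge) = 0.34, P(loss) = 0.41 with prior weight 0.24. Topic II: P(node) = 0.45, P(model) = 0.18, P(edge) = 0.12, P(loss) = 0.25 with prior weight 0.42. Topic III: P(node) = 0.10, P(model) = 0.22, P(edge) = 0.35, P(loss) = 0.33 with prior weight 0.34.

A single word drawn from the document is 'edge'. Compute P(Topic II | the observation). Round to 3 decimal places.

Apply Bayes' rule: the posterior for each component is proportional to its prior times its likelihood at x.
Categorical probabilities:
  f_I = P(edge | comp) = 0.34
  f_II = P(edge | comp) = 0.12
  f_III = P(edge | comp) = 0.35
Multiply by the mixture weights:
  w_I·f_I = 0.24 × 0.34 = 0.0816
  w_II·f_II = 0.42 × 0.12 = 0.0504
  w_III·f_III = 0.34 × 0.35 = 0.119
Sum: 0.0816 + 0.0504 + 0.119 = 0.251
So the posterior for Topic II is 0.0504 / 0.251 ≈ 0.201.

0.201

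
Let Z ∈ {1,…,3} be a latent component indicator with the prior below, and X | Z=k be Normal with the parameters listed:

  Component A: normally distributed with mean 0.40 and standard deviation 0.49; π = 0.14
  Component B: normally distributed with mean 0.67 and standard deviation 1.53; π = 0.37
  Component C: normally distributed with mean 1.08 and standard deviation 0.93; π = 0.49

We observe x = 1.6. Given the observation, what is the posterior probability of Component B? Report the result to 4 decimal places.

0.3019

The responsibility of component k is P(Z=k) f_k(x) divided by Σ_j P(Z=j) f_j(x).
Normal densities:
  L_A = (1/(0.49·√(2π)))·exp(−(1.6−0.40)²/(2·0.49²)) = 0.814168·exp(-2.99875) = 0.0405857
  L_B = (1/(1.53·√(2π)))·exp(−(1.6−0.67)²/(2·1.53²)) = 0.260747·exp(-0.18474) = 0.216765
  L_C = (1/(0.93·√(2π)))·exp(−(1.6−1.08)²/(2·0.93²)) = 0.428970·exp(-0.15632) = 0.366892
Multiply by the mixture weights:
  P(Z=A)·L_A = 0.14 × 0.0405857 = 0.005682
  P(Z=B)·L_B = 0.37 × 0.216765 = 0.0802029
  P(Z=C)·L_C = 0.49 × 0.366892 = 0.179777
Evidence: 0.005682 + 0.0802029 + 0.179777 = 0.265662
P(Component B | data) = 0.0802029 / 0.265662 ≈ 0.3019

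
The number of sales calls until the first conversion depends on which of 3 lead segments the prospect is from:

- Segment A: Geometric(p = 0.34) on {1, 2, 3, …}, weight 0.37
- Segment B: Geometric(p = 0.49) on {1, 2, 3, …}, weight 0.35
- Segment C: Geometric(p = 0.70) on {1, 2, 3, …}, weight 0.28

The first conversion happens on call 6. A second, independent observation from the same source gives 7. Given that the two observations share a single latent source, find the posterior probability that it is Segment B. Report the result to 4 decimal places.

The responsibility of component k is π_k f_k(x) divided by Σ_j π_j f_j(x).
Since both observations come from the same component, the likelihood for component k is f_k(x₁)·f_k(x₂).
  f_A = [0.0425793] × [0.0281023] = 0.00119658
  f_B = [0.0169062] × [0.00862218] = 0.000145769
  f_C = [0.001701] × [0.0005103] = 8.6802e-07
Multiply by the mixture weights:
  π_A·f_A = 0.37 × 0.00119658 = 0.000442734
  π_B·f_B = 0.35 × 0.000145769 = 5.1019e-05
  π_C·f_C = 0.28 × 8.6802e-07 = 2.43046e-07
Marginal: 0.000442734 + 5.1019e-05 + 2.43046e-07 = 0.000493996
P(Segment B | x₁, x₂) ≈ 0.1033

0.1033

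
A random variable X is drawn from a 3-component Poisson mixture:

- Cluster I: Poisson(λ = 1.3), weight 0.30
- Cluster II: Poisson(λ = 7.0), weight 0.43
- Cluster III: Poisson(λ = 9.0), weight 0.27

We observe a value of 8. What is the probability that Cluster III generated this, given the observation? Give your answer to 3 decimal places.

P(component k | x) = π_k·f_k(x) / marginal(x), where marginal(x) = Σ_j π_j·f_j(x).
Evaluate each component's likelihood at the observed value:
  L_I = e^(−1.3)·1.3^8/8! = 5.5137e-05
  L_II = e^(−7.0)·7.0^8/8! = 0.130377
  L_III = e^(−9.0)·9.0^8/8! = 0.131756
Multiply by the mixture weights:
  π_I·L_I = 0.30 × 5.5137e-05 = 1.65411e-05
  π_II·L_II = 0.43 × 0.130377 = 0.0560623
  π_III·L_III = 0.27 × 0.131756 = 0.035574
Evidence: 1.65411e-05 + 0.0560623 + 0.035574 = 0.0916529
So the posterior for Cluster III is 0.035574 / 0.0916529 ≈ 0.388.

0.388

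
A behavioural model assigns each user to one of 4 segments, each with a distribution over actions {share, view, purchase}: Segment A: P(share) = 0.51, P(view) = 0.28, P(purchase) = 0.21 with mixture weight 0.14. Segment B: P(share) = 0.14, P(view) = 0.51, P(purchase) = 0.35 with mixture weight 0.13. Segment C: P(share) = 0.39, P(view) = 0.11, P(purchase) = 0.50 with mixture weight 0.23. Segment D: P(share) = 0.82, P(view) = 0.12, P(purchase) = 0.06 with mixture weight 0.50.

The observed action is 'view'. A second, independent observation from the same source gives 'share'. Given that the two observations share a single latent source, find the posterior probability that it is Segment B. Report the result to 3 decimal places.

0.105

By Bayes' theorem, P(k | x) = w_k f_k(x) / Σ_j w_j f_j(x).
Since both observations come from the same component, the likelihood for component k is f_k(x₁)·f_k(x₂).
  f_A = [P(view | comp) = 0.28] × [0.51] = 0.1428
  f_B = [P(view | comp) = 0.51] × [0.14] = 0.0714
  f_C = [P(view | comp) = 0.11] × [0.39] = 0.0429
  f_D = [P(view | comp) = 0.12] × [0.82] = 0.0984
Multiply by the mixture weights:
  w_A·f_A = 0.14 × 0.1428 = 0.019992
  w_B·f_B = 0.13 × 0.0714 = 0.009282
  w_C·f_C = 0.23 × 0.0429 = 0.009867
  w_D·f_D = 0.50 × 0.0984 = 0.0492
Denominator: 0.019992 + 0.009282 + 0.009867 + 0.0492 = 0.088341
P(Segment B | x₁,x₂) = 0.009282 / 0.088341 ≈ 0.105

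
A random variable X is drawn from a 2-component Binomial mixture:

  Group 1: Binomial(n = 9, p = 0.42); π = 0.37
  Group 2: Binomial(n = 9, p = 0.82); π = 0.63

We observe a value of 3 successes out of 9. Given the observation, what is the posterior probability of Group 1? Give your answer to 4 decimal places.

0.9888

The responsibility of component k is P(Z=k) f_k(x) divided by Σ_j P(Z=j) f_j(x).
Evaluate each component's likelihood at the observed value:
  f_1 = 0.236916
  f_2 = 0.00157527
Prior × likelihood for each component:
  P(Z=1)·f_1 = 0.37 × 0.236916 = 0.0876591
  P(Z=2)·f_2 = 0.63 × 0.00157527 = 0.000992422
Denominator: 0.0876591 + 0.000992422 = 0.0886515
So the posterior for Group 1 is 0.0876591 / 0.0886515 ≈ 0.9888.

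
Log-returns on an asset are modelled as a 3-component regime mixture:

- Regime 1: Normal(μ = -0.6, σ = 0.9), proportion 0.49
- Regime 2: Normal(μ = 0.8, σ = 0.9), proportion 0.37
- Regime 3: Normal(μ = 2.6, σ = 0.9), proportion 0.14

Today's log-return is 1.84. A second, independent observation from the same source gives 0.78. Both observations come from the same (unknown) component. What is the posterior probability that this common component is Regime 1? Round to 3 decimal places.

P(component k | x) = P(Z=k)·f_k(x) / marginal(x), where marginal(x) = Σ_j P(Z=j)·f_j(x).
Since both observations come from the same component, the likelihood for component k is f_k(x₁)·f_k(x₂).
  p_1 = [(1/(0.9·√(2π)))·exp(−(1.84−-0.6)²/(2·0.9²)) = 0.443269·exp(-3.67506) = 0.0112359] × [0.136814] = 0.00153723
  p_2 = [(1/(0.9·√(2π)))·exp(−(1.84−0.8)²/(2·0.9²)) = 0.443269·exp(-0.66765) = 0.227357] × [0.44316] = 0.100756
  p_3 = [(1/(0.9·√(2π)))·exp(−(1.84−2.6)²/(2·0.9²)) = 0.443269·exp(-0.35654) = 0.310329] × [0.057368] = 0.017803
Prior × likelihood for each component:
  P(Z=1)·p_1 = 0.49 × 0.00153723 = 0.000753243
  P(Z=2)·p_2 = 0.37 × 0.100756 = 0.0372796
  P(Z=3)·p_3 = 0.14 × 0.017803 = 0.00249241
Denominator: 0.000753243 + 0.0372796 + 0.00249241 = 0.0405252
Responsibility of Regime 1: 0.000753243 / 0.0405252 ≈ 0.019

0.019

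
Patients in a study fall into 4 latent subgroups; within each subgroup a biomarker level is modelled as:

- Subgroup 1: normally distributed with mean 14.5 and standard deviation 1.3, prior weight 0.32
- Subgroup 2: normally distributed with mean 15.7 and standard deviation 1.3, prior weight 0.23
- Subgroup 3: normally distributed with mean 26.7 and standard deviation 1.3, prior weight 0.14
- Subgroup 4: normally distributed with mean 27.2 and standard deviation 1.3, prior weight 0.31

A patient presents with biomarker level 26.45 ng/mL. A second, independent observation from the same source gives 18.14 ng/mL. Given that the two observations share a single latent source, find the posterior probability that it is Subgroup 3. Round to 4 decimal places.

Apply Bayes' rule: the posterior for each component is proportional to its prior times its likelihood at x.
Since both observations come from the same component, the likelihood for component k is f_k(x₁)·f_k(x₂).
  L_1 = [1.37514e-19] × [0.00608881] = 8.37295e-22
  L_2 = [4.3491e-16] × [0.052722] = 2.29293e-17
  L_3 = [0.301256] × [1.18054e-10] = 3.55644e-11
  L_4 = [0.259831] × [8.71137e-12] = 2.26349e-12
Weight by the priors:
  w_1·L_1 = 0.32 × 8.37295e-22 = 2.67934e-22
  w_2·L_2 = 0.23 × 2.29293e-17 = 5.27375e-18
  w_3·L_3 = 0.14 × 3.55644e-11 = 4.97901e-12
  w_4·L_4 = 0.31 × 2.26349e-12 = 7.01681e-13
Marginal: 2.67934e-22 + 5.27375e-18 + 4.97901e-12 + 7.01681e-13 = 5.6807e-12
P(Subgroup 3 | x₁, x₂) ≈ 0.8765

0.8765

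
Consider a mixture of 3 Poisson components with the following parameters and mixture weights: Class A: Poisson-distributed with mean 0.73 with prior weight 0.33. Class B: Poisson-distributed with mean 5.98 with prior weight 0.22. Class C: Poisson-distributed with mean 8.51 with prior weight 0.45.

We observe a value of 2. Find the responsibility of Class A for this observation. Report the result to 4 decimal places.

Apply Bayes' rule: the posterior for each component is proportional to its prior times its likelihood at x.
Component likelihoods at x = 2:
  L_A = e^(−0.73)·0.73^2/2! = 0.128405
  L_B = e^(−5.98)·5.98^2/2! = 0.0452159
  L_C = e^(−8.51)·8.51^2/2! = 0.00729429
Prior × likelihood for each component:
  π_A·L_A = 0.33 × 0.128405 = 0.0423735
  π_B·L_B = 0.22 × 0.0452159 = 0.0099475
  π_C·L_C = 0.45 × 0.00729429 = 0.00328243
Marginal: 0.0423735 + 0.0099475 + 0.00328243 = 0.0556035
P(Class A | x) ≈ 0.7621

0.7621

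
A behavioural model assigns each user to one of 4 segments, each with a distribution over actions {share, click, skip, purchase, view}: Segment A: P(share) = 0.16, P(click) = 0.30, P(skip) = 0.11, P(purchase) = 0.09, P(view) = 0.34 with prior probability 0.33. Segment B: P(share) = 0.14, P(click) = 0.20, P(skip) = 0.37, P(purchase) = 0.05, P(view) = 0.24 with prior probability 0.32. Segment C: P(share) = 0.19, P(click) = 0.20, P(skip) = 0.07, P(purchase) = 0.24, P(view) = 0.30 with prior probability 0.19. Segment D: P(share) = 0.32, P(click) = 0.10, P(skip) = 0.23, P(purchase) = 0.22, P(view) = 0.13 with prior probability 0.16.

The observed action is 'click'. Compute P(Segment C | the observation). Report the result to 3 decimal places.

The responsibility of component k is π_k f_k(x) divided by Σ_j π_j f_j(x).
Evaluate each component's likelihood at the observed value:
  p_A = 0.3
  p_B = 0.2
  p_C = 0.2
  p_D = 0.1
Prior × likelihood for each component:
  π_A·p_A = 0.33 × 0.3 = 0.099
  π_B·p_B = 0.32 × 0.2 = 0.064
  π_C·p_C = 0.19 × 0.2 = 0.038
  π_D·p_D = 0.16 × 0.1 = 0.016
Normaliser: 0.099 + 0.064 + 0.038 + 0.016 = 0.217
P(Segment C | data) = 0.038 / 0.217 ≈ 0.175

0.175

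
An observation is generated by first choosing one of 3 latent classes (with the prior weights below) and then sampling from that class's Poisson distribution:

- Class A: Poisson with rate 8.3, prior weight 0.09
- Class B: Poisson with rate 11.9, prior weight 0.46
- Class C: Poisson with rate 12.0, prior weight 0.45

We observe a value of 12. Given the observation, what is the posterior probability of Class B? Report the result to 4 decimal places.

0.4823

The responsibility of component k is π_k f_k(x) divided by Σ_j π_j f_j(x).
Component likelihoods at x = 12:
  p_A = e^(−8.3)·8.3^12/12! = 0.0554569
  p_B = e^(−11.9)·11.9^12/12! = 0.11432
  p_C = e^(−12.0)·12.0^12/12! = 0.114368
Multiply by the mixture weights:
  π_A·p_A = 0.09 × 0.0554569 = 0.00499113
  π_B·p_B = 0.46 × 0.11432 = 0.0525872
  π_C·p_C = 0.45 × 0.114368 = 0.0514656
Denominator: 0.00499113 + 0.0525872 + 0.0514656 = 0.109044
P(Class B | x) = 0.0525872 / 0.109044 ≈ 0.4823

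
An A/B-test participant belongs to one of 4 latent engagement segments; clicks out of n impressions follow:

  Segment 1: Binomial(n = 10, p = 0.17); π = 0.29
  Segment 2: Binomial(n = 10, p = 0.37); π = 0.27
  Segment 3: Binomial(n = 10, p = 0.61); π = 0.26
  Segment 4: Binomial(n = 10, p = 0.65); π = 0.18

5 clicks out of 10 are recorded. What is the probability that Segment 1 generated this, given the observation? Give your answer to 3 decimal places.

Apply Bayes' rule: the posterior for each component is proportional to its prior times its likelihood at x.
Evaluate each component's likelihood at the observed value:
  L_1 = 0.014094
  L_2 = 0.173425
  L_3 = 0.192032
  L_4 = 0.15357
Prior × likelihood for each component:
  π_1·L_1 = 0.29 × 0.014094 = 0.00408727
  π_2·L_2 = 0.27 × 0.173425 = 0.0468248
  π_3·L_3 = 0.26 × 0.192032 = 0.0499282
  π_4·L_4 = 0.18 × 0.15357 = 0.0276427
Denominator: 0.00408727 + 0.0468248 + 0.0499282 + 0.0276427 = 0.128483
Responsibility of Segment 1: 0.00408727 / 0.128483 ≈ 0.032

0.032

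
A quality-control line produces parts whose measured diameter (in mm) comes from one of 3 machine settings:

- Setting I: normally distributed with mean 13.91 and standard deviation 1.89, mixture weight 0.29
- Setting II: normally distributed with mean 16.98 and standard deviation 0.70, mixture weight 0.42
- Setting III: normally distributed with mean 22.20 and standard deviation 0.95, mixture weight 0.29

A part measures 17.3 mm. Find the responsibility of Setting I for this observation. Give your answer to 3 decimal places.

Apply Bayes' rule: the posterior for each component is proportional to its prior times its likelihood at x.
Evaluate each component's likelihood at the observed value:
  L_I = 0.0422519
  L_II = 0.513373
  L_III = 7.01823e-07
Weight by the priors:
  P(Z=I)·L_I = 0.29 × 0.0422519 = 0.012253
  P(Z=II)·L_II = 0.42 × 0.513373 = 0.215616
  P(Z=III)·L_III = 0.29 × 7.01823e-07 = 2.03529e-07
Marginal: 0.012253 + 0.215616 + 2.03529e-07 = 0.22787
P(Setting I | the observation) = 0.012253 / 0.22787 ≈ 0.054

0.054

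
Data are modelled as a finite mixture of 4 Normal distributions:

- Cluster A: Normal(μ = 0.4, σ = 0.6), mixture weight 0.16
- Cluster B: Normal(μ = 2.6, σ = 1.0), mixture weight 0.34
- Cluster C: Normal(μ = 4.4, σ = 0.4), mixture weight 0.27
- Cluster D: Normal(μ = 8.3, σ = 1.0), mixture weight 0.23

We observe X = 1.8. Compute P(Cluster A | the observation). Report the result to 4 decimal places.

0.0663

By Bayes' theorem, P(k | x) = w_k f_k(x) / Σ_j w_j f_j(x).
Evaluate each component's likelihood at the observed value:
  p_A = (1/(0.6·√(2π)))·exp(−(1.8−0.4)²/(2·0.6²)) = 0.664904·exp(-2.72222) = 0.0437031
  p_B = (1/(1.0·√(2π)))·exp(−(1.8−2.6)²/(2·1.0²)) = 0.398942·exp(-0.32000) = 0.289692
  p_C = (1/(0.4·√(2π)))·exp(−(1.8−4.4)²/(2·0.4²)) = 0.997356·exp(-21.12500) = 6.67389e-10
  p_D = (1/(1.0·√(2π)))·exp(−(1.8−8.3)²/(2·1.0²)) = 0.398942·exp(-21.12500) = 2.66956e-10
Weight by the priors:
  w_A·p_A = 0.16 × 0.0437031 = 0.0069925
  w_B·p_B = 0.34 × 0.289692 = 0.0984951
  w_C·p_C = 0.27 × 6.67389e-10 = 1.80195e-10
  w_D·p_D = 0.23 × 2.66956e-10 = 6.13998e-11
Sum: 0.0069925 + 0.0984951 + 1.80195e-10 + 6.13998e-11 = 0.105488
P(Cluster A | x) ≈ 0.0663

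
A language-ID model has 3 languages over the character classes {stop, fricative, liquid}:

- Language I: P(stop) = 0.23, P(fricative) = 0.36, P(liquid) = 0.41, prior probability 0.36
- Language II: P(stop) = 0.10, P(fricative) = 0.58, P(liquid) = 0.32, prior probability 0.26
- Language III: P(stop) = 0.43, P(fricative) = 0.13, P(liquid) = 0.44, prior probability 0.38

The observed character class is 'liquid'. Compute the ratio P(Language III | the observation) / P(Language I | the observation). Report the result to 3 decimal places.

Since P(k|x) ∝ P(Z=k) f_k(x), the posterior odds are P(Z=i) f_i(x) / (P(Z=j) f_j(x)).
Component likelihoods at x = 'liquid':
  p_I = P(liquid | comp) = 0.41
  p_II = P(liquid | comp) = 0.32
  p_III = P(liquid | comp) = 0.44
Posterior odds = (P(Z=III)·p_III) / (P(Z=I)·p_I) = (0.38·0.44) / (0.36·0.41) = 0.1672 / 0.1476 ≈ 1.133

1.133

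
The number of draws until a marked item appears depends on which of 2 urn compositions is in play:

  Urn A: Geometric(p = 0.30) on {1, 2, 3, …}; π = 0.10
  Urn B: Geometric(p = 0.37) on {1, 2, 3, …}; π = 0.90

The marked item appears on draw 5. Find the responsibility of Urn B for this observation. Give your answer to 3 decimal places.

The responsibility of component k is P(Z=k) f_k(x) divided by Σ_j P(Z=j) f_j(x).
Component likelihoods at x = 5:
  L_A = 0.30·(1−0.30)^4 = 0.30·0.2401 = 0.07203
  L_B = 0.37·(1−0.37)^4 = 0.37·0.15753 = 0.058286
Prior × likelihood for each component:
  P(Z=A)·L_A = 0.10 × 0.07203 = 0.007203
  P(Z=B)·L_B = 0.90 × 0.058286 = 0.0524574
Evidence: 0.007203 + 0.0524574 = 0.0596604
Responsibility of Urn B: 0.0524574 / 0.0596604 ≈ 0.879

0.879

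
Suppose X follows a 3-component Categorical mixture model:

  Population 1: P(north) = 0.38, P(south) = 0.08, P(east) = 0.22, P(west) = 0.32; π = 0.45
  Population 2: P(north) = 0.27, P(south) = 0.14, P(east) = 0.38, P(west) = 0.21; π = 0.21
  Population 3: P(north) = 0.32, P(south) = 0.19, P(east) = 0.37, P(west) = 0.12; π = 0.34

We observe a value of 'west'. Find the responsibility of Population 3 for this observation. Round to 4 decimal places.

Apply Bayes' rule: the posterior for each component is proportional to its prior times its likelihood at x.
Evaluate each component's likelihood at the observed value:
  p_1 = P(west | comp) = 0.32
  p_2 = P(west | comp) = 0.21
  p_3 = P(west | comp) = 0.12
Prior × likelihood for each component:
  π_1·p_1 = 0.45 × 0.32 = 0.144
  π_2·p_2 = 0.21 × 0.21 = 0.0441
  π_3·p_3 = 0.34 × 0.12 = 0.0408
Denominator: 0.144 + 0.0441 + 0.0408 = 0.2289
P(Population 3 | data) = 0.0408 / 0.2289 ≈ 0.1782

0.1782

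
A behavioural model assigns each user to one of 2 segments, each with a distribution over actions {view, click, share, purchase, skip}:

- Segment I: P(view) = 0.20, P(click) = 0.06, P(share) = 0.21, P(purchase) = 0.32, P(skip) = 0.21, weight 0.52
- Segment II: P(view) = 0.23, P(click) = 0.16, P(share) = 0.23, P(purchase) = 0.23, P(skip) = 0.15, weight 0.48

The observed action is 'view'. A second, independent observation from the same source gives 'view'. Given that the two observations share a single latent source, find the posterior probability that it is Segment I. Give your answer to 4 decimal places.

0.4503

P(component k | x) = w_k·f_k(x) / marginal(x), where marginal(x) = Σ_j w_j·f_j(x).
Since both observations come from the same component, the likelihood for component k is f_k(x₁)·f_k(x₂).
  p_I = [P(view | comp) = 0.20] × [0.2] = 0.04
  p_II = [P(view | comp) = 0.23] × [0.23] = 0.0529
Unnormalised posteriors:
  w_I·p_I = 0.52 × 0.04 = 0.0208
  w_II·p_II = 0.48 × 0.0529 = 0.025392
Sum: 0.0208 + 0.025392 = 0.046192
P(Segment I | x₁,x₂) = 0.0208 / 0.046192 ≈ 0.4503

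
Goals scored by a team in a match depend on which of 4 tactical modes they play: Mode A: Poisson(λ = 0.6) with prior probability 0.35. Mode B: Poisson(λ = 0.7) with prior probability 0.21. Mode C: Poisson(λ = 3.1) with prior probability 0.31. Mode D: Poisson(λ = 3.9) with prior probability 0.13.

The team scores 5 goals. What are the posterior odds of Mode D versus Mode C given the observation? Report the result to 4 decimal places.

Only the two components matter; the odds are (P(Z=i) f_i(x)) / (P(Z=j) f_j(x)).
Poisson probabilities:
  f_A = e^(−0.6)·0.6^5/5! = 0.00035563
  f_B = e^(−0.7)·0.7^5/5! = 0.000695509
  f_C = e^(−3.1)·3.1^5/5! = 0.107477
  f_D = e^(−3.9)·3.9^5/5! = 0.152193
Posterior odds = (P(Z=D)·f_D) / (P(Z=C)·f_C) = (0.13·0.152193) / (0.31·0.107477) = 0.019785 / 0.0333178 ≈ 0.5938

0.5938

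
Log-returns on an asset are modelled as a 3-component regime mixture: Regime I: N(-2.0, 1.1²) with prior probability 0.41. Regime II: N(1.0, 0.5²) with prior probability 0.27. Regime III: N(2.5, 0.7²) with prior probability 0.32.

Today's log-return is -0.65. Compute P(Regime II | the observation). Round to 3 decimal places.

0.013

Posterior ∝ prior × likelihood, so P(k | x) ∝ w_k f_k(x); normalise over all components.
Evaluate each component's likelihood at the observed value:
  f_I = (1/(1.1·√(2π)))·exp(−(-0.65−-2.0)²/(2·1.1²)) = 0.362675·exp(-0.75310) = 0.170785
  f_II = (1/(0.5·√(2π)))·exp(−(-0.65−1.0)²/(2·0.5²)) = 0.797885·exp(-5.44500) = 0.00344514
  f_III = (1/(0.7·√(2π)))·exp(−(-0.65−2.5)²/(2·0.7²)) = 0.569918·exp(-10.12500) = 2.28339e-05
Unnormalised posteriors:
  w_I·f_I = 0.41 × 0.170785 = 0.070022
  w_II·f_II = 0.27 × 0.00344514 = 0.000930187
  w_III·f_III = 0.32 × 2.28339e-05 = 7.30685e-06
Denominator: 0.070022 + 0.000930187 + 7.30685e-06 = 0.0709595
P(Regime II | x) = 0.000930187 / 0.0709595 ≈ 0.013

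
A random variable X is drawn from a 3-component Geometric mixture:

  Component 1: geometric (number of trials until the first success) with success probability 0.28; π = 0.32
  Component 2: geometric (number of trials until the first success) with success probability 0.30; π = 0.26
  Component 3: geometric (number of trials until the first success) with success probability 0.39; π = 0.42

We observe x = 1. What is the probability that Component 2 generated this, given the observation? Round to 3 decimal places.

0.235

Apply Bayes' rule: the posterior for each component is proportional to its prior times its likelihood at x.
Component likelihoods at x = 1:
  p_1 = 0.28·(1−0.28)^0 = 0.28·1 = 0.28
  p_2 = 0.30·(1−0.30)^0 = 0.30·1 = 0.3
  p_3 = 0.39·(1−0.39)^0 = 0.39·1 = 0.39
Unnormalised posteriors:
  w_1·p_1 = 0.32 × 0.28 = 0.0896
  w_2·p_2 = 0.26 × 0.3 = 0.078
  w_3·p_3 = 0.42 × 0.39 = 0.1638
Denominator: 0.0896 + 0.078 + 0.1638 = 0.3314
So the posterior for Component 2 is 0.078 / 0.3314 ≈ 0.235.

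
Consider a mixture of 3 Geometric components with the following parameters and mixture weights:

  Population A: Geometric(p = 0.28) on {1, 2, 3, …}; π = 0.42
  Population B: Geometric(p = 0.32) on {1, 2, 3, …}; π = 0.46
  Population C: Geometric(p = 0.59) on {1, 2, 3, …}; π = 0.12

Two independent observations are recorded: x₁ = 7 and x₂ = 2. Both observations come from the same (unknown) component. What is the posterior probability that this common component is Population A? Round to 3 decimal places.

The responsibility of component k is π_k f_k(x) divided by Σ_j π_j f_j(x).
Since both observations come from the same component, the likelihood for component k is f_k(x₁)·f_k(x₂).
  p_A = [0.0390079] × [0.2016] = 0.007864
  p_B = [0.0316376] × [0.2176] = 0.00688434
  p_C = [0.00280256] × [0.2419] = 0.00067794
Weight by the priors:
  π_A·p_A = 0.42 × 0.007864 = 0.00330288
  π_B·p_B = 0.46 × 0.00688434 = 0.0031668
  π_C·p_C = 0.12 × 0.00067794 = 8.13528e-05
Denominator: 0.00330288 + 0.0031668 + 8.13528e-05 = 0.00655103
So the posterior for Population A is 0.00330288 / 0.00655103 ≈ 0.504.

0.504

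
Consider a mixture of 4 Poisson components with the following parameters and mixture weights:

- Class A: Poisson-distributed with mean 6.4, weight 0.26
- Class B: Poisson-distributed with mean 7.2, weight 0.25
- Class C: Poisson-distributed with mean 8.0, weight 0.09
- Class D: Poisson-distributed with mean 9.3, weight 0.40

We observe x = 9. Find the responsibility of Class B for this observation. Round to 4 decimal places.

0.2392

By Bayes' theorem, P(k | x) = P(Z=k) f_k(x) / Σ_j P(Z=j) f_j(x).
Component likelihoods at x = 9:
  f_A = e^(−6.4)·6.4^9/9! = 0.0824844
  f_B = e^(−7.2)·7.2^9/9! = 0.106982
  f_C = e^(−8.0)·8.0^9/9! = 0.124077
  f_D = e^(−9.3)·9.3^9/9! = 0.131113
Prior × likelihood for each component:
  P(Z=A)·f_A = 0.26 × 0.0824844 = 0.021446
  P(Z=B)·f_B = 0.25 × 0.106982 = 0.0267454
  P(Z=C)·f_C = 0.09 × 0.124077 = 0.0111669
  P(Z=D)·f_D = 0.40 × 0.131113 = 0.0524451
Sum: 0.021446 + 0.0267454 + 0.0111669 + 0.0524451 = 0.111803
So the posterior for Class B is 0.0267454 / 0.111803 ≈ 0.2392.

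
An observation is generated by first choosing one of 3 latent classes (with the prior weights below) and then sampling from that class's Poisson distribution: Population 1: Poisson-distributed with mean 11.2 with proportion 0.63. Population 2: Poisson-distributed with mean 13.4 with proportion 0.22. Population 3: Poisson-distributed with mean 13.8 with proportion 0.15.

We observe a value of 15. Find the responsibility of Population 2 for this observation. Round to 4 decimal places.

By Bayes' theorem, P(k | x) = P(Z=k) f_k(x) / Σ_j P(Z=j) f_j(x).
Component likelihoods at x = 15:
  p_1 = e^(−11.2)·11.2^15/15! = 0.0572364
  p_2 = e^(−13.4)·13.4^15/15! = 0.0934386
  p_3 = e^(−13.8)·13.8^15/15! = 0.0973695
Unnormalised posteriors:
  P(Z=1)·p_1 = 0.63 × 0.0572364 = 0.036059
  P(Z=2)·p_2 = 0.22 × 0.0934386 = 0.0205565
  P(Z=3)·p_3 = 0.15 × 0.0973695 = 0.0146054
Sum: 0.036059 + 0.0205565 + 0.0146054 = 0.0712209
P(Population 2 | the observation) ≈ 0.2886

0.2886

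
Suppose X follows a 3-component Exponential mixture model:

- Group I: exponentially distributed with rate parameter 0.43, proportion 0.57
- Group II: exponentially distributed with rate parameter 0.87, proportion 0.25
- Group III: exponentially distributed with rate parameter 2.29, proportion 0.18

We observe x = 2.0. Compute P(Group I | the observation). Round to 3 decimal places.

By Bayes' theorem, P(k | x) = w_k f_k(x) / Σ_j w_j f_j(x).
Evaluate each component's likelihood at the observed value:
  p_I = 0.43·e^(−0.43·2.0) = 0.43·e^(−0.8600) = 0.18196
  p_II = 0.87·e^(−0.87·2.0) = 0.87·e^(−1.7400) = 0.152703
  p_III = 2.29·e^(−2.29·2.0) = 2.29·e^(−4.5800) = 0.0234837
Prior × likelihood for each component:
  w_I·p_I = 0.57 × 0.18196 = 0.103717
  w_II·p_II = 0.25 × 0.152703 = 0.0381757
  w_III·p_III = 0.18 × 0.0234837 = 0.00422707
Normaliser: 0.103717 + 0.0381757 + 0.00422707 = 0.14612
Responsibility of Group I: 0.103717 / 0.14612 ≈ 0.710

0.710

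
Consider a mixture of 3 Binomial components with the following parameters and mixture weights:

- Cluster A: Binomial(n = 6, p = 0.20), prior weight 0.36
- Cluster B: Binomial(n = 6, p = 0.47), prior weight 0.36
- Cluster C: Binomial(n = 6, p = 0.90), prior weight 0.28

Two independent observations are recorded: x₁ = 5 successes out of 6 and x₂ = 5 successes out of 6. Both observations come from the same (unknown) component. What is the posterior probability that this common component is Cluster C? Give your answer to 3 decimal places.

P(component k | x) = π_k·f_k(x) / marginal(x), where marginal(x) = Σ_j π_j·f_j(x).
Since both observations come from the same component, the likelihood for component k is f_k(x₁)·f_k(x₂).
  L_A = [0.001536] × [0.001536] = 2.3593e-06
  L_B = [0.0729317] × [0.0729317] = 0.00531903
  L_C = [0.354294] × [0.354294] = 0.125524
Multiply by the mixture weights:
  π_A·L_A = 0.36 × 2.3593e-06 = 8.49347e-07
  π_B·L_B = 0.36 × 0.00531903 = 0.00191485
  π_C·L_C = 0.28 × 0.125524 = 0.0351468
Sum: 8.49347e-07 + 0.00191485 + 0.0351468 = 0.0370625
P(Cluster C | x₁, x₂) = 0.0351468 / 0.0370625 ≈ 0.948

0.948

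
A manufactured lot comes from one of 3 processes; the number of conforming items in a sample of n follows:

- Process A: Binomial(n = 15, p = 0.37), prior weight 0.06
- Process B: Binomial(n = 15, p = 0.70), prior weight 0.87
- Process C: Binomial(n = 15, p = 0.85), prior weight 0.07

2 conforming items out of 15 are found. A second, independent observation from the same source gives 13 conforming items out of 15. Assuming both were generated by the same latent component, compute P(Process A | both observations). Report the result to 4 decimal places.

0.2481

The responsibility of component k is π_k f_k(x) divided by Σ_j π_j f_j(x).
Since both observations come from the same component, the likelihood for component k is f_k(x₁)·f_k(x₂).
  f_A = [C(15,2)·0.37^2·0.63^13 = 105·0.1369·0.00246279 = 0.0354014] × [0.000101506] = 3.59346e-06
  f_B = [C(15,2)·0.70^2·0.30^13 = 105·0.49·1.59432e-07 = 8.20279e-06] × [0.0915601] = 7.51049e-07
  f_C = [C(15,2)·0.85^2·0.15^13 = 105·0.7225·1.9462e-11 = 1.47643e-09] × [0.285639] = 4.21727e-10
Unnormalised posteriors:
  π_A·f_A = 0.06 × 3.59346e-06 = 2.15608e-07
  π_B·f_B = 0.87 × 7.51049e-07 = 6.53412e-07
  π_C·f_C = 0.07 × 4.21727e-10 = 2.95209e-11
Sum: 2.15608e-07 + 6.53412e-07 + 2.95209e-11 = 8.69049e-07
P(Process A | x₁, x₂) = 2.15608e-07 / 8.69049e-07 ≈ 0.2481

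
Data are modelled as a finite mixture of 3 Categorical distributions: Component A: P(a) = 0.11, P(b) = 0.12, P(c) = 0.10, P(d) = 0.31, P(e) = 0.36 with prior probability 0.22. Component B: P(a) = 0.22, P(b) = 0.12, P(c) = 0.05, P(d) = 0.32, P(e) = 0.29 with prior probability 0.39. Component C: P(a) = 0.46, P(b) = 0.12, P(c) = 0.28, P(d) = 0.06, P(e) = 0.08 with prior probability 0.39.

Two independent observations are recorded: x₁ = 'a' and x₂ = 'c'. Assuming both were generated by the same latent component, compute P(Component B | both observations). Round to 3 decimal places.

0.075

Apply Bayes' rule: the posterior for each component is proportional to its prior times its likelihood at x.
Since both observations come from the same component, the likelihood for component k is f_k(x₁)·f_k(x₂).
  p_A = [0.11] × [0.1] = 0.011
  p_B = [0.22] × [0.05] = 0.011
  p_C = [0.46] × [0.28] = 0.1288
Unnormalised posteriors:
  w_A·p_A = 0.22 × 0.011 = 0.00242
  w_B·p_B = 0.39 × 0.011 = 0.00429
  w_C·p_C = 0.39 × 0.1288 = 0.050232
Evidence: 0.00242 + 0.00429 + 0.050232 = 0.056942
Responsibility of Component B: 0.00429 / 0.056942 ≈ 0.075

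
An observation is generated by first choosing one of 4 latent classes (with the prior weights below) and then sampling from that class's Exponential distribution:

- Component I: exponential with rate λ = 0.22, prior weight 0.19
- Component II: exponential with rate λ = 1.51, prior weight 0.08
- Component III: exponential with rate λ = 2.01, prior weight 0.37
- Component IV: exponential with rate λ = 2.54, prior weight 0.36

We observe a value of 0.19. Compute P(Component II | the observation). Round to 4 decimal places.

The responsibility of component k is π_k f_k(x) divided by Σ_j π_j f_j(x).
Exponential densities:
  f_I = 0.22·e^(−0.22·0.19) = 0.22·e^(−0.0418) = 0.210994
  f_II = 1.51·e^(−1.51·0.19) = 1.51·e^(−0.2869) = 1.13339
  f_III = 2.01·e^(−2.01·0.19) = 2.01·e^(−0.3819) = 1.37195
  f_IV = 2.54·e^(−2.54·0.19) = 2.54·e^(−0.4826) = 1.56763
Prior × likelihood for each component:
  π_I·f_I = 0.19 × 0.210994 = 0.0400888
  π_II·f_II = 0.08 × 1.13339 = 0.0906709
  π_III·f_III = 0.37 × 1.37195 = 0.507622
  π_IV·f_IV = 0.36 × 1.56763 = 0.564346
Evidence: 0.0400888 + 0.0906709 + 0.507622 + 0.564346 = 1.20273
P(Component II | the observation) = 0.0906709 / 1.20273 ≈ 0.0754

0.0754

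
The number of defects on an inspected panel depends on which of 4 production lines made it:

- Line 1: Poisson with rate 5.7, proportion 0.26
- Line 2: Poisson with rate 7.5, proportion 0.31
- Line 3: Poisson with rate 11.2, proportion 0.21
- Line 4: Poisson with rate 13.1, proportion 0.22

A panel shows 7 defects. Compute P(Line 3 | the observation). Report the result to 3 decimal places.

0.129

P(component k | x) = w_k·f_k(x) / marginal(x), where marginal(x) = Σ_j w_j·f_j(x).
Component likelihoods at x = 7 defects:
  L_1 = e^(−5.7)·5.7^7/7! = 0.129782
  L_2 = e^(−7.5)·7.5^7/7! = 0.146484
  L_3 = e^(−11.2)·11.2^7/7! = 0.0599788
  L_4 = e^(−13.1)·13.1^7/7! = 0.0268665
Prior × likelihood for each component:
  w_1·L_1 = 0.26 × 0.129782 = 0.0337434
  w_2·L_2 = 0.31 × 0.146484 = 0.04541
  w_3·L_3 = 0.21 × 0.0599788 = 0.0125955
  w_4·L_4 = 0.22 × 0.0268665 = 0.00591063
Denominator: 0.0337434 + 0.04541 + 0.0125955 + 0.00591063 = 0.0976595
P(Line 3 | the observation) ≈ 0.129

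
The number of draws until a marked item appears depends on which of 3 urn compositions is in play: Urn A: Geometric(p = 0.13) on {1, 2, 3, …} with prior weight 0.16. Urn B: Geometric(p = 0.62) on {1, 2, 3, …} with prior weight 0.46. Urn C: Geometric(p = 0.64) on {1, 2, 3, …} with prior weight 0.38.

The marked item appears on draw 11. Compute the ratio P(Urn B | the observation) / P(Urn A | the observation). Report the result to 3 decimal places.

The posterior odds equal the prior odds times the likelihood ratio: (π_i/π_j)·(f_i(x)/f_j(x)).
Evaluate each component's likelihood at the observed value:
  L_A = 0.032295
  L_B = 3.89249e-05
  L_C = 2.33994e-05
1.79055e-05 / 0.00516721 ≈ 0.003

0.003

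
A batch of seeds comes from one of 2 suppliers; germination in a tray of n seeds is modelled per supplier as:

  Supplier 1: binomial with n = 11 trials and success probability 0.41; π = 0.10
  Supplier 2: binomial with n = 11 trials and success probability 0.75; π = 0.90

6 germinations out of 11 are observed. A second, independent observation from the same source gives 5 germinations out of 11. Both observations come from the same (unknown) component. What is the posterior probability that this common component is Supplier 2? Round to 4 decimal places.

0.3532

By Bayes' theorem, P(k | x) = w_k f_k(x) / Σ_j w_j f_j(x).
Since both observations come from the same component, the likelihood for component k is f_k(x₁)·f_k(x₂).
  L_1 = [0.156894] × [0.225774] = 0.0354224
  L_2 = [0.0802989] × [0.0267663] = 0.0021493
Prior × likelihood for each component:
  w_1·L_1 = 0.10 × 0.0354224 = 0.00354224
  w_2·L_2 = 0.90 × 0.0021493 = 0.00193437
Marginal: 0.00354224 + 0.00193437 = 0.00547662
So the posterior for Supplier 2 is 0.00193437 / 0.00547662 ≈ 0.3532.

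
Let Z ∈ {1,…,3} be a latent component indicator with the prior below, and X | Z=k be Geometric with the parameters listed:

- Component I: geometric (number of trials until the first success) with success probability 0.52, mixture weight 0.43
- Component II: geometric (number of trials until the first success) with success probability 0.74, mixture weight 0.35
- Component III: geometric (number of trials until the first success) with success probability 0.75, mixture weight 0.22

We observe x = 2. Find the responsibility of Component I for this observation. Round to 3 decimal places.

0.497

Apply Bayes' rule: the posterior for each component is proportional to its prior times its likelihood at x.
Component likelihoods at x = 2:
  p_I = 0.52·(1−0.52)^1 = 0.52·0.48 = 0.2496
  p_II = 0.74·(1−0.74)^1 = 0.74·0.26 = 0.1924
  p_III = 0.75·(1−0.75)^1 = 0.75·0.25 = 0.1875
Weight by the priors:
  w_I·p_I = 0.43 × 0.2496 = 0.107328
  w_II·p_II = 0.35 × 0.1924 = 0.06734
  w_III·p_III = 0.22 × 0.1875 = 0.04125
Sum: 0.107328 + 0.06734 + 0.04125 = 0.215918
So the posterior for Component I is 0.107328 / 0.215918 ≈ 0.497.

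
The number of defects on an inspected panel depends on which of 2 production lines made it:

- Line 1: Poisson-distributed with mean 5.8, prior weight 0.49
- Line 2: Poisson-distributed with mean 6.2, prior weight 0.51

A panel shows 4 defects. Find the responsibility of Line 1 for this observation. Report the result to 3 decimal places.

0.523

Apply Bayes' rule: the posterior for each component is proportional to its prior times its likelihood at x.
Component likelihoods at x = 4 defects:
  f_1 = e^(−5.8)·5.8^4/4! = 0.142755
  f_2 = e^(−6.2)·6.2^4/4! = 0.124948
Prior × likelihood for each component:
  P(Z=1)·f_1 = 0.49 × 0.142755 = 0.0699502
  P(Z=2)·f_2 = 0.51 × 0.124948 = 0.0637235
Sum: 0.0699502 + 0.0637235 = 0.133674
So the posterior for Line 1 is 0.0699502 / 0.133674 ≈ 0.523.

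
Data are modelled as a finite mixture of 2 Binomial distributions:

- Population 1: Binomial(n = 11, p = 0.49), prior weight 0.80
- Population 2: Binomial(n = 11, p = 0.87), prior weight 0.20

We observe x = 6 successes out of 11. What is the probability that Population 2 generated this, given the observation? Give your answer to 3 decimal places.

0.008

Posterior ∝ prior × likelihood, so P(k | x) ∝ w_k f_k(x); normalise over all components.
Component likelihoods at x = 6 successes out of 11:
  f_1 = 0.220632
  f_2 = 0.00743831
Prior × likelihood for each component:
  w_1·f_1 = 0.80 × 0.220632 = 0.176506
  w_2·f_2 = 0.20 × 0.00743831 = 0.00148766
Sum: 0.176506 + 0.00148766 = 0.177994
So the posterior for Population 2 is 0.00148766 / 0.177994 ≈ 0.008.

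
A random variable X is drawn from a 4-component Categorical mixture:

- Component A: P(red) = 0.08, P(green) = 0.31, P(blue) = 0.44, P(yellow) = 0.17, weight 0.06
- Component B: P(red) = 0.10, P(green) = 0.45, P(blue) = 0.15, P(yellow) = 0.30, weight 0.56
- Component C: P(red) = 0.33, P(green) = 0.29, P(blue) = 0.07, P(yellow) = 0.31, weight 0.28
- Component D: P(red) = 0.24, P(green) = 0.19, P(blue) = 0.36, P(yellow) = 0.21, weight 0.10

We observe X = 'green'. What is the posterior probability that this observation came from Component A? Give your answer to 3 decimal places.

0.050

Posterior ∝ prior × likelihood, so P(k | x) ∝ π_k f_k(x); normalise over all components.
Categorical probabilities:
  p_A = P(green | comp) = 0.31
  p_B = P(green | comp) = 0.45
  p_C = P(green | comp) = 0.29
  p_D = P(green | comp) = 0.19
Prior × likelihood for each component:
  π_A·p_A = 0.06 × 0.31 = 0.0186
  π_B·p_B = 0.56 × 0.45 = 0.252
  π_C·p_C = 0.28 × 0.29 = 0.0812
  π_D·p_D = 0.10 × 0.19 = 0.019
Sum: 0.0186 + 0.252 + 0.0812 + 0.019 = 0.3708
P(Component A | 'green') ≈ 0.050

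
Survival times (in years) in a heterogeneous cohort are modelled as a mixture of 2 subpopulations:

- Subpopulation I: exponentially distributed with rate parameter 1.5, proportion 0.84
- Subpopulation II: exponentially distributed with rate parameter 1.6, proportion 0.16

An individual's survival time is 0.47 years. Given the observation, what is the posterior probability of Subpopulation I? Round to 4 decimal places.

0.8376

Apply Bayes' rule: the posterior for each component is proportional to its prior times its likelihood at x.
Evaluate each component's likelihood at the observed value:
  p_I = 0.741163
  p_II = 0.754276
Multiply by the mixture weights:
  P(Z=I)·p_I = 0.84 × 0.741163 = 0.622577
  P(Z=II)·p_II = 0.16 × 0.754276 = 0.120684
Sum: 0.622577 + 0.120684 = 0.743261
Responsibility of Subpopulation I: 0.622577 / 0.743261 ≈ 0.8376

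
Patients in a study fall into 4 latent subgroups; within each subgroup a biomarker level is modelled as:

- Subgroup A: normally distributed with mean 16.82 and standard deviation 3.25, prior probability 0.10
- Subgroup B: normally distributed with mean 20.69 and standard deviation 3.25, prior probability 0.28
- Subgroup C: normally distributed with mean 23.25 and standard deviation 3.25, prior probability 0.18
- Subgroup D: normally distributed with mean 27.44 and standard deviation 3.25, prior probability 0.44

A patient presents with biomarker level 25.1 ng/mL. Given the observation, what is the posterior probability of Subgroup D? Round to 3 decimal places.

Posterior ∝ prior × likelihood, so P(k | x) ∝ P(Z=k) f_k(x); normalise over all components.
Component likelihoods at x = 25.1 ng/mL:
  p_A = 0.00478169
  p_B = 0.0488885
  p_C = 0.104392
  p_D = 0.0947235
Weight by the priors:
  P(Z=A)·p_A = 0.10 × 0.00478169 = 0.000478169
  P(Z=B)·p_B = 0.28 × 0.0488885 = 0.0136888
  P(Z=C)·p_C = 0.18 × 0.104392 = 0.0187905
  P(Z=D)·p_D = 0.44 × 0.0947235 = 0.0416783
Evidence: 0.000478169 + 0.0136888 + 0.0187905 + 0.0416783 = 0.0746358
P(Subgroup D | x) = 0.0416783 / 0.0746358 ≈ 0.558

0.558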